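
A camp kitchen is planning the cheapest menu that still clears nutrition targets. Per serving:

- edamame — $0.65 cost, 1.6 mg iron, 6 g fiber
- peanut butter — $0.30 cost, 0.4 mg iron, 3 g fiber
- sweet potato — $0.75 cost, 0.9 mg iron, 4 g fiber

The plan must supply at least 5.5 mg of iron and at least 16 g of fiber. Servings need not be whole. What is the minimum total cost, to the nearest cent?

$2.23

The cheapest plan sits at a corner of the feasible region — with two constraints it uses at most two foods.
edamame only: max(5.5/1.6, 16/6) = 3.438 servings → $2.23.
peanut butter only: max(5.5/0.4, 16/3) = 13.75 servings → $4.12.
sweet potato only: max(5.5/0.9, 16/4) = 6.111 servings → $4.58.
edamame + peanut butter: intersection lies outside the first quadrant.
edamame + sweet potato: the both-tight solution has a negative serving — not a feasible corner.
peanut butter + sweet potato: the both-tight solution has a negative serving — not a feasible corner.
So the least-cost plan costs $2.23.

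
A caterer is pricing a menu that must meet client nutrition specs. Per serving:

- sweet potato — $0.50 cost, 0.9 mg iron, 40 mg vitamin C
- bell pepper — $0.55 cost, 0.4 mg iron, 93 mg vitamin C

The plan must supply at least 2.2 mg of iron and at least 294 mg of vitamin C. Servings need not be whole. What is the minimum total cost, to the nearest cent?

$2.08

sweet potato only: max(2.2/0.9, 294/40) = 7.35 servings → $3.67.
bell pepper only: max(2.2/0.4, 294/93) = 5.5 servings → $3.02.
sweet potato + bell pepper with both tight: 1.285 servings and 2.609 servings → $2.08.
Cheapest feasible corner: $2.08.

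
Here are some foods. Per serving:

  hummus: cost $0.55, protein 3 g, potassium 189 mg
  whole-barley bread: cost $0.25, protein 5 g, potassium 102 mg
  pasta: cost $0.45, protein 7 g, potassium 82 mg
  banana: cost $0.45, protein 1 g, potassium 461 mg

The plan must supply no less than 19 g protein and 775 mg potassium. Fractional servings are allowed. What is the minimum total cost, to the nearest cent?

At the optimum either one food covers both requirements or two foods hit both targets exactly; no other combination can be cheaper.
hummus only: max(19/3, 775/189) = 6.333 servings → $3.48.
whole-barley bread only: max(19/5, 775/102) = 7.598 servings → $1.90.
pasta only: max(19/7, 775/82) = 9.451 servings → $4.25.
banana only: max(19/1, 775/461) = 19 servings → $8.55.
hummus + whole-barley bread with both tight: 3.031 servings and 1.981 servings → $2.16.
hummus + pasta with both tight: 3.591 servings and 1.175 servings → $2.50.
hummus + banana: intersection lies outside the first quadrant.
whole-barley bread + pasta with both targets exact would need a negative amount; discard.
whole-barley bread + banana with both tight: 3.624 servings and 0.8793 servings → $1.30.
pasta + banana with both tight: 2.539 servings and 1.23 servings → $1.70.
The minimum over all feasible corners is $1.30.

$1.30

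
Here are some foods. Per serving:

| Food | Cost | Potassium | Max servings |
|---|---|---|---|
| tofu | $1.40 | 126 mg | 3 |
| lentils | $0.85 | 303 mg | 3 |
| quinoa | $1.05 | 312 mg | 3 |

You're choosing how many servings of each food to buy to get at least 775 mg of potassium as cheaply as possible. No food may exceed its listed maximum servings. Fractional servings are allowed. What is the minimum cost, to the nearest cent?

$2.17

Cost per mg of potassium: lentils $0.0028, quinoa $0.0034, tofu $0.0111.
Take 2.558 servings of lentils: +775.0 mg potassium for $2.17 (total $2.17, still need 0.0 mg).
Greedy by cheapest-per-mg is optimal for a single linear constraint, so the minimum cost is $2.17.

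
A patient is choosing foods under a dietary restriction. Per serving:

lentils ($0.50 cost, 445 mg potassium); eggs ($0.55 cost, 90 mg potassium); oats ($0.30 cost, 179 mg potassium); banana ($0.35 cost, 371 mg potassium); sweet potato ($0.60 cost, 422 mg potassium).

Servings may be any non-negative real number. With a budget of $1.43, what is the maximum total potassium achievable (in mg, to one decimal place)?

Potassium per dollar: banana 1060, lentils 890, sweet potato 703.3, oats 596.7, eggs 163.6.
With no serving limits, spend the whole cost allowance on banana: $1.43 / $0.35 × 371 mg = 1515.8 mg.

1515.8 mg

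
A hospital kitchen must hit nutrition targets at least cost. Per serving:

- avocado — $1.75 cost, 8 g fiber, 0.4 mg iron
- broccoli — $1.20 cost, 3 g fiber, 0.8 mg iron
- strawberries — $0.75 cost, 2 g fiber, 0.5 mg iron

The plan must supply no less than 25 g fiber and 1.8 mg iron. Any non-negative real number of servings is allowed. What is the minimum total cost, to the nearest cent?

A basic optimal solution has at most two foods positive. Try each food alone and each pair with both targets met exactly.
avocado only: max(25/8, 1.8/0.4) = 4.5 servings → $7.88.
broccoli only: max(25/3, 1.8/0.8) = 8.333 servings → $10.00.
strawberries only: max(25/2, 1.8/0.5) = 12.5 servings → $9.38.
avocado + broccoli with both tight: 2.808 servings and 0.8462 servings → $5.93.
avocado + strawberries with both tight: 2.781 servings and 1.375 servings → $5.90.
broccoli + strawberries with both targets exact would need a negative amount; discard.
Cheapest feasible corner: $5.90.

$5.90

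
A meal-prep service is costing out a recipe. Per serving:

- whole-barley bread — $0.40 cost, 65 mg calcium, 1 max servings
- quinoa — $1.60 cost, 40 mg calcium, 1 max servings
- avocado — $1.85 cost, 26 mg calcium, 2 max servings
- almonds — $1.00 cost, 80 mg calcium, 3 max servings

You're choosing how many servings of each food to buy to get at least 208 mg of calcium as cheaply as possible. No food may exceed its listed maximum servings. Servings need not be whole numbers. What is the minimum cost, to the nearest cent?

Cost per mg of calcium: whole-barley bread $0.0062, almonds $0.0125, quinoa $0.0400, avocado $0.0712.
Take 1 serving of whole-barley bread: +65.0 mg calcium for $0.40 (total $0.40, still need 143.0 mg).
Take 1.788 servings of almonds: +143.0 mg calcium for $1.79 (total $2.19, still need 0.0 mg).
Filling from the cheapest source first is optimal under one linear minimum: $2.19.

$2.19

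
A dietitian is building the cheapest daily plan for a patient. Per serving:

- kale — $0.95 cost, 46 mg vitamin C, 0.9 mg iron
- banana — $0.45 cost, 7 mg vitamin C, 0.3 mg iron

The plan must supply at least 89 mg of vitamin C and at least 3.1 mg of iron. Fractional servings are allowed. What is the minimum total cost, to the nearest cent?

$3.27

An LP optimum is at a vertex; with two nutrient constraints at most two foods are used. Check each candidate.
kale only: max(89/46, 3.1/0.9) = 3.444 servings → $3.27.
banana only: max(89/7, 3.1/0.3) = 12.71 servings → $5.72.
kale + banana with both tight: 0.6667 servings and 8.333 servings → $4.38.
So the least-cost plan costs $3.27.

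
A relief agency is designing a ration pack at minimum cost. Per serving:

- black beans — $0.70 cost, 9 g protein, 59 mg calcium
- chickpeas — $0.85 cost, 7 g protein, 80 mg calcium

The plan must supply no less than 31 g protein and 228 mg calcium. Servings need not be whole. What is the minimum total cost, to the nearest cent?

$2.63

The cheapest plan sits at a corner of the feasible region — with two constraints it uses at most two foods.
black beans only: max(31/9, 228/59) = 3.864 servings → $2.71.
chickpeas only: max(31/7, 228/80) = 4.429 servings → $3.76.
black beans + chickpeas with both tight: 2.879 servings and 0.7264 servings → $2.63.
The minimum over all feasible corners is $2.63.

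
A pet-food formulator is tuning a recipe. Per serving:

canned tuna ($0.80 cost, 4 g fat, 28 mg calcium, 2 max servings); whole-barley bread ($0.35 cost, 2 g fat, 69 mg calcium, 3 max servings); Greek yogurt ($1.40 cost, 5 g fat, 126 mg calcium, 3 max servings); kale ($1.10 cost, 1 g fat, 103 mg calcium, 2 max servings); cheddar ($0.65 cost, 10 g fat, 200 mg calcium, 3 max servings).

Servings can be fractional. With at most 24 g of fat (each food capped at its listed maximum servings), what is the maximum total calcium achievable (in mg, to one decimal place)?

811.0 mg

Calcium per g fat: kale 103, whole-barley bread 34.5, Greek yogurt 25.2, cheddar 20, canned tuna 7.
Take 2 servings of kale: uses 2 g fat, +206.0 mg calcium (running total 206.0 mg).
Take 3 servings of whole-barley bread: uses 6 g fat, +207.0 mg calcium (running total 413.0 mg).
Take 3 servings of Greek yogurt: uses 15 g fat, +378.0 mg calcium (running total 791.0 mg).
Take 0.1 servings of cheddar: uses 1 g fat, +20.0 mg calcium (running total 811.0 mg).
Greedy by best ratio exhausts the fat allowance optimally: 811.0 mg.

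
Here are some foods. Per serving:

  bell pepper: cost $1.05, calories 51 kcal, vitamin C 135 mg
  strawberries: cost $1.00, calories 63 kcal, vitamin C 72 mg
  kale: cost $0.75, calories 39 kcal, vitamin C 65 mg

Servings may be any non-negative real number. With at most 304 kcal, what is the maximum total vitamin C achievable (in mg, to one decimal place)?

804.7 mg

Vitamin C per kcal: bell pepper 2.647, kale 1.667, strawberries 1.143.
With no serving limits, spend the whole calories allowance on bell pepper: 304 kcal / 51 kcal × 135 mg = 804.7 mg.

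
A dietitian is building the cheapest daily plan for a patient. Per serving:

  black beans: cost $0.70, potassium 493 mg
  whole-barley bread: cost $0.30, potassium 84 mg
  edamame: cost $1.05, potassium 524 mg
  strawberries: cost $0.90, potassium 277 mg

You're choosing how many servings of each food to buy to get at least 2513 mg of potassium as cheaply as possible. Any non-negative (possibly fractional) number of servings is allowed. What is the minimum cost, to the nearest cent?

$3.57

Cost per mg of potassium: black beans $0.0014, edamame $0.0020, strawberries $0.0032, whole-barley bread $0.0036.
With no serving limits, use only black beans: 2513 mg / 493 mg = 5.097 servings × $0.70 = $3.57.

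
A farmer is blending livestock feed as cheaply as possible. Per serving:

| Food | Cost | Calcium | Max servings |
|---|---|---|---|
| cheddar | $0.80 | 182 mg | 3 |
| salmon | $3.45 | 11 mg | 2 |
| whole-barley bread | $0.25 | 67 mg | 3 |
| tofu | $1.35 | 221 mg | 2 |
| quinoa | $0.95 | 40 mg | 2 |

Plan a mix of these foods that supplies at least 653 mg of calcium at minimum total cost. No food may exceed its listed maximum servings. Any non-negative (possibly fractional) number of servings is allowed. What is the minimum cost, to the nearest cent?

Cost per mg of calcium: whole-barley bread $0.0037, cheddar $0.0044, tofu $0.0061, quinoa $0.0238, salmon $0.3136.
Take 3 servings of whole-barley bread: +201.0 mg calcium for $0.75 (total $0.75, still need 452.0 mg).
Take 2.484 servings of cheddar: +452.0 mg calcium for $1.99 (total $2.74, still need 0.0 mg).
Filling from the cheapest source first is optimal under one linear minimum: $2.74.

$2.74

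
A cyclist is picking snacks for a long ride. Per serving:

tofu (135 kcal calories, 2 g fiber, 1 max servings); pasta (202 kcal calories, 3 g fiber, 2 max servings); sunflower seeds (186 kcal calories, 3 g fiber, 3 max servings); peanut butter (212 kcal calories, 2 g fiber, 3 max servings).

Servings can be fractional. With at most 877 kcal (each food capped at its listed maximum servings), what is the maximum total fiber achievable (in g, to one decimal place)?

13.7 g

Fiber per kcal: sunflower seeds 0.01613, pasta 0.01485, tofu 0.01481, peanut butter 0.009434.
Take 3 servings of sunflower seeds: uses 558 kcal, +9.0 g fiber (running total 9.0 g).
Take 1.579 servings of pasta: uses 319 kcal, +4.7 g fiber (running total 13.7 g).
Filling greedily by fiber-per-kcal is optimal for one linear limit, giving 13.7 g.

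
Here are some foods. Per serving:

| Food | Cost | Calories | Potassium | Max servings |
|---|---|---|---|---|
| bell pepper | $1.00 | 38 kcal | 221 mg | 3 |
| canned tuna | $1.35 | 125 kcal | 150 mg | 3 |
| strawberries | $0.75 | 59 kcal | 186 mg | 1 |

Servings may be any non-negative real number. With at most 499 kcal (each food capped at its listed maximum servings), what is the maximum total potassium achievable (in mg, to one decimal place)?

1240.2 mg

Potassium per kcal: bell pepper 5.816, strawberries 3.153, canned tuna 1.2.
Take 3 servings of bell pepper: uses 114 kcal, +663.0 mg potassium (running total 663.0 mg).
Take 1 serving of strawberries: uses 59 kcal, +186.0 mg potassium (running total 849.0 mg).
Take 2.608 servings of canned tuna: uses 326 kcal, +391.2 mg potassium (running total 1240.2 mg).
Greedy by best ratio exhausts the calories allowance optimally: 1240.2 mg.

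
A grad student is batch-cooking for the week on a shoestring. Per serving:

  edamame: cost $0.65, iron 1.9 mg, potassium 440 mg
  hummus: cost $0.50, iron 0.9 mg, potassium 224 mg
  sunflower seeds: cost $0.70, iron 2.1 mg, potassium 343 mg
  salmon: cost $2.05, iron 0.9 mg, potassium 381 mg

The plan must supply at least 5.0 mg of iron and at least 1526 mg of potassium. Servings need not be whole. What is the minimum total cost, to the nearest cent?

This is a tiny linear program; its minimum lies at a vertex of the feasible set. List the vertices and price them.
edamame only: max(5.0/1.9, 1526/440) = 3.468 servings → $2.25.
hummus only: max(5.0/0.9, 1526/224) = 6.812 servings → $3.41.
sunflower seeds only: max(5.0/2.1, 1526/343) = 4.449 servings → $3.11.
salmon only: max(5.0/0.9, 1526/381) = 5.556 servings → $11.39.
edamame + hummus with both targets exact would need a negative amount; discard.
edamame + sunflower seeds: the both-tight solution has a negative serving — not a feasible corner.
edamame + salmon with both tight: 1.621 servings and 2.133 servings → $5.43.
hummus + sunflower seeds: the both-tight solution has a negative serving — not a feasible corner.
hummus + salmon with both tight: 3.762 servings and 1.793 servings → $5.56.
sunflower seeds + salmon with both tight: 1.082 servings and 3.031 servings → $6.97.
Cheapest feasible corner: $2.25.

$2.25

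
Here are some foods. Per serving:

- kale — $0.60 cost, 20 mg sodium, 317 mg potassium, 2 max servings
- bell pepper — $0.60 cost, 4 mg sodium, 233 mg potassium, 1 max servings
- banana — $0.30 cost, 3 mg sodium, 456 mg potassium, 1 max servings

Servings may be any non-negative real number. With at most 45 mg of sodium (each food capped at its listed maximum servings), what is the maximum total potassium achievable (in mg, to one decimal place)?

Potassium per mg sodium: banana 152, bell pepper 58.25, kale 15.85.
Take 1 serving of banana: uses 3 mg sodium, +456.0 mg potassium (running total 456.0 mg).
Take 1 serving of bell pepper: uses 4 mg sodium, +233.0 mg potassium (running total 689.0 mg).
Take 1.9 servings of kale: uses 38 mg sodium, +602.3 mg potassium (running total 1291.3 mg).
Filling greedily by potassium-per-mg sodium is optimal for one linear limit, giving 1291.3 mg.

1291.3 mg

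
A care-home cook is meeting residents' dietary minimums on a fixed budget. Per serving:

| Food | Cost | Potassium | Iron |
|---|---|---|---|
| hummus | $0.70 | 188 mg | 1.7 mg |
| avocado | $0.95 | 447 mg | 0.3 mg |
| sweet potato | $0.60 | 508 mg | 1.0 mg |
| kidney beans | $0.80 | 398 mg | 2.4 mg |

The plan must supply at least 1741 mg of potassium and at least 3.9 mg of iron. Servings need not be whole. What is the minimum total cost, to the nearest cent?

An LP optimum is at a vertex; with two nutrient constraints at most two foods are used. Check each candidate.
hummus only: max(1741/188, 3.9/1.7) = 9.261 servings → $6.48.
avocado only: max(1741/447, 3.9/0.3) = 13 servings → $12.35.
sweet potato only: max(1741/508, 3.9/1.0) = 3.9 servings → $2.34.
kidney beans only: max(1741/398, 3.9/2.4) = 4.374 servings → $3.50.
hummus + avocado with both tight: 1.736 servings and 3.165 servings → $4.22.
hummus + sweet potato with both tight: 0.3555 servings and 3.296 servings → $2.23.
hummus + kidney beans: intersection lies outside the first quadrant.
avocado + sweet potato: the both-tight solution has a negative serving — not a feasible corner.
avocado + kidney beans with both tight: 2.755 servings and 1.281 servings → $3.64.
sweet potato + kidney beans with both tight: 3.198 servings and 0.2925 servings → $2.15.
So the least-cost plan costs $2.15.

$2.15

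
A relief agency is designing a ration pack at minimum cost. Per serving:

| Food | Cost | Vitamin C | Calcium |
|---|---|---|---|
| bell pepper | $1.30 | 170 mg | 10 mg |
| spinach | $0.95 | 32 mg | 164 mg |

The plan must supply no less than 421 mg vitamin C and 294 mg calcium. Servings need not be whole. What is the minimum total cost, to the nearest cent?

$4.39

The cheapest plan sits at a corner of the feasible region — with two constraints it uses at most two foods.
bell pepper only: max(421/170, 294/10) = 29.4 servings → $38.22.
spinach only: max(421/32, 294/164) = 13.16 servings → $12.50.
bell pepper + spinach with both tight: 2.164 servings and 1.661 servings → $4.39.
So the least-cost plan costs $4.39.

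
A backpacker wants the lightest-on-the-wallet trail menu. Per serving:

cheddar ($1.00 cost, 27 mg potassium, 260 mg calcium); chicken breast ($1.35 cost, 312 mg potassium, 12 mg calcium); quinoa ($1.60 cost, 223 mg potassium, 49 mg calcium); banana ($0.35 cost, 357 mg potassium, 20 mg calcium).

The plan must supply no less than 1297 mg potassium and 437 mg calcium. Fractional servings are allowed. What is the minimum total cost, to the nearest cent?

cheddar only: max(1297/27, 437/260) = 48.04 servings → $48.04.
chicken breast only: max(1297/312, 437/12) = 36.42 servings → $49.16.
quinoa only: max(1297/223, 437/49) = 8.918 servings → $14.27.
banana only: max(1297/357, 437/20) = 21.85 servings → $7.65.
cheddar + chicken breast with both tight: 1.495 servings and 4.028 servings → $6.93.
cheddar + quinoa with both tight: 0.5983 servings and 5.744 servings → $9.79.
cheddar + banana with both tight: 1.41 servings and 3.526 servings → $2.64.
chicken breast + quinoa with both targets exact would need a negative amount; discard.
chicken breast + banana with both targets exact would need a negative amount; discard.
quinoa + banana with both targets exact would need a negative amount; discard.
Cheapest feasible corner: $2.64.

$2.64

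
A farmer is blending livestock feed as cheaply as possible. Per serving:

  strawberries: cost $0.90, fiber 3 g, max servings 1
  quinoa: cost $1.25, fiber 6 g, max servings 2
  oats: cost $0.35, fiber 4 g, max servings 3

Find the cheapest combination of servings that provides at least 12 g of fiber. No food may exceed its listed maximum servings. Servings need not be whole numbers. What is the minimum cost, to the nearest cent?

$1.05

Cost per g of fiber: oats $0.0875, quinoa $0.2083, strawberries $0.3000.
Take 3 servings of oats: +12.0 g fiber for $1.05 (total $1.05, still need 0.0 g).
Greedy by cheapest-per-g is optimal for a single linear constraint, so the minimum cost is $1.05.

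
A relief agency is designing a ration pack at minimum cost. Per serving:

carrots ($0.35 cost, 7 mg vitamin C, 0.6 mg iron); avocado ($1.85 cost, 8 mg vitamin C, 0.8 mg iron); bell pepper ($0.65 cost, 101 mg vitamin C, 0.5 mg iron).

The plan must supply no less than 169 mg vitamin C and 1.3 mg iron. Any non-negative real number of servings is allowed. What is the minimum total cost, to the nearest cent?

$1.34

An LP optimum is at a vertex; with two nutrient constraints at most two foods are used. Check each candidate.
carrots only: max(169/7, 1.3/0.6) = 24.14 servings → $8.45.
avocado only: max(169/8, 1.3/0.8) = 21.12 servings → $39.08.
bell pepper only: max(169/101, 1.3/0.5) = 2.6 servings → $1.69.
carrots + avocado: intersection lies outside the first quadrant.
carrots + bell pepper with both tight: 0.8196 servings and 1.616 servings → $1.34.
avocado + bell pepper with both tight: 0.6094 servings and 1.625 servings → $2.18.
So the least-cost plan costs $1.34.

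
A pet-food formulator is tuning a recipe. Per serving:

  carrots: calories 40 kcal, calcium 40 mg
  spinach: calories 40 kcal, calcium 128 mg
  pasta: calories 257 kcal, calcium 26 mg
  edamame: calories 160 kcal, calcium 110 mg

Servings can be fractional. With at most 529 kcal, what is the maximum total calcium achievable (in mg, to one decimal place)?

Calcium per kcal: spinach 3.2, carrots 1, edamame 0.6875, pasta 0.1012.
With no serving limits, spend the whole calories allowance on spinach: 529 kcal / 40 kcal × 128 mg = 1692.8 mg.

1692.8 mg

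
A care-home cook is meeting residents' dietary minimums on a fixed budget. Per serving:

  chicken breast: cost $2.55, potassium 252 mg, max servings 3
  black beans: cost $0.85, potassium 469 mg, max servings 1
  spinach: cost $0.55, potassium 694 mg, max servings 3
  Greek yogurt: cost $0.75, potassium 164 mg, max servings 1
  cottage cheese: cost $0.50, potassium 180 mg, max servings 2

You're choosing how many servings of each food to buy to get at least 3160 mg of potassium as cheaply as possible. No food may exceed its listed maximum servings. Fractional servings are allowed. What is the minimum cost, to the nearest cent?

Cost per mg of potassium: spinach $0.0008, black beans $0.0018, cottage cheese $0.0028, Greek yogurt $0.0046, chicken breast $0.0101.
Take 3 servings of spinach: +2082.0 mg potassium for $1.65 (total $1.65, still need 1078.0 mg).
Take 1 serving of black beans: +469.0 mg potassium for $0.85 (total $2.50, still need 609.0 mg).
Take 2 servings of cottage cheese: +360.0 mg potassium for $1.00 (total $3.50, still need 249.0 mg).
Take 1 serving of Greek yogurt: +164.0 mg potassium for $0.75 (total $4.25, still need 85.0 mg).
Take 0.3373 servings of chicken breast: +85.0 mg potassium for $0.86 (total $5.11, still need 0.0 mg).
Greedy by cheapest-per-mg is optimal for a single linear constraint, so the minimum cost is $5.11.

$5.11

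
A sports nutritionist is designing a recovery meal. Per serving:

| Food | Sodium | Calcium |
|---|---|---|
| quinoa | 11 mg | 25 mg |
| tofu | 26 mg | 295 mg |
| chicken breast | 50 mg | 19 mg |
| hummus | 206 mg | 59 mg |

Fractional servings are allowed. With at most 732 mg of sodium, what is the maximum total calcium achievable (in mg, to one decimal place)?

8305.4 mg

Calcium per mg sodium: tofu 11.35, quinoa 2.273, chicken breast 0.38, hummus 0.2864.
With no serving limits, spend the whole sodium allowance on tofu: 732 mg / 26 mg × 295 mg = 8305.4 mg.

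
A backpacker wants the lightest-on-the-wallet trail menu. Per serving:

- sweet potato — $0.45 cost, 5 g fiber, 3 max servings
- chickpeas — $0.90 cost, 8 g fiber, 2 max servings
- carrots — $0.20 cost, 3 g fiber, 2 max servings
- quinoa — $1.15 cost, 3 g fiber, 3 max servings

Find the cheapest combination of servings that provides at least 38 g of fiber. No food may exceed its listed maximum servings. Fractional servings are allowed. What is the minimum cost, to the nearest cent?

$3.93

Cost per g of fiber: carrots $0.0667, sweet potato $0.0900, chickpeas $0.1125, quinoa $0.3833.
Take 2 servings of carrots: +6.0 g fiber for $0.40 (total $0.40, still need 32.0 g).
Take 3 servings of sweet potato: +15.0 g fiber for $1.35 (total $1.75, still need 17.0 g).
Take 2 servings of chickpeas: +16.0 g fiber for $1.80 (total $3.55, still need 1.0 g).
Take 0.3333 servings of quinoa: +1.0 g fiber for $0.38 (total $3.93, still need 0.0 g).
Greedy by cheapest-per-g is optimal for a single linear constraint, so the minimum cost is $3.93.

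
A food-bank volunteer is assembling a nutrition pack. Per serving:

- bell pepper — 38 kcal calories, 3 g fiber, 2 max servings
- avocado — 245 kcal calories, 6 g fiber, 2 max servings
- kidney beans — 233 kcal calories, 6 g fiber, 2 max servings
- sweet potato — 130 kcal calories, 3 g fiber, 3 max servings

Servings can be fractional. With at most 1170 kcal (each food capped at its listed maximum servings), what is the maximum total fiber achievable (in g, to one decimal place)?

33.2 g

Fiber per kcal: bell pepper 0.07895, kidney beans 0.02575, avocado 0.02449, sweet potato 0.02308.
Take 2 servings of bell pepper: uses 76 kcal, +6.0 g fiber (running total 6.0 g).
Take 2 servings of kidney beans: uses 466 kcal, +12.0 g fiber (running total 18.0 g).
Take 2 servings of avocado: uses 490 kcal, +12.0 g fiber (running total 30.0 g).
Take 1.062 servings of sweet potato: uses 138 kcal, +3.2 g fiber (running total 33.2 g).
Greedy by best ratio exhausts the calories allowance optimally: 33.2 g.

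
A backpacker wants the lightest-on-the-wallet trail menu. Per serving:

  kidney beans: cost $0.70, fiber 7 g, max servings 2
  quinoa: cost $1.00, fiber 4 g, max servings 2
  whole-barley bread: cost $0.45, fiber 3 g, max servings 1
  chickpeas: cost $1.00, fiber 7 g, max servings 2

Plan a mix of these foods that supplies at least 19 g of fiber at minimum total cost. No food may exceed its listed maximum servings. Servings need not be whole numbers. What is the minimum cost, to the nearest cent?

Cost per g of fiber: kidney beans $0.1000, chickpeas $0.1429, whole-barley bread $0.1500, quinoa $0.2500.
Take 2 servings of kidney beans: +14.0 g fiber for $1.40 (total $1.40, still need 5.0 g).
Take 0.7143 servings of chickpeas: +5.0 g fiber for $0.71 (total $2.11, still need 0.0 g).
Greedy by cheapest-per-g is optimal for a single linear constraint, so the minimum cost is $2.11.

$2.11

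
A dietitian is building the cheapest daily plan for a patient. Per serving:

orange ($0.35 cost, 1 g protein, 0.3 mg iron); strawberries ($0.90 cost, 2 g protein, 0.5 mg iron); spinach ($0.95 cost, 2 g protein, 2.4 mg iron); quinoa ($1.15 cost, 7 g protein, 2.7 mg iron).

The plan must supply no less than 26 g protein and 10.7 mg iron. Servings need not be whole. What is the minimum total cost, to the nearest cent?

$4.53

Minimising a linear cost over {protein ≥ 26, iron ≥ 10.7, servings ≥ 0} — the optimum is at a vertex, using one or two foods.
orange only: max(26/1, 10.7/0.3) = 35.67 servings → $12.48.
strawberries only: max(26/2, 10.7/0.5) = 21.4 servings → $19.26.
spinach only: max(26/2, 10.7/2.4) = 13 servings → $12.35.
quinoa only: max(26/7, 10.7/2.7) = 3.963 servings → $4.56.
orange + strawberries: the both-tight solution has a negative serving — not a feasible corner.
orange + spinach with both tight: 22.78 servings and 1.611 servings → $9.50.
orange + quinoa: the both-tight solution has a negative serving — not a feasible corner.
strawberries + spinach with both tight: 10.79 servings and 2.211 servings → $11.81.
strawberries + quinoa: the both-tight solution has a negative serving — not a feasible corner.
spinach + quinoa with both tight: 0.4123 servings and 3.596 servings → $4.53.
Cheapest feasible corner: $4.53.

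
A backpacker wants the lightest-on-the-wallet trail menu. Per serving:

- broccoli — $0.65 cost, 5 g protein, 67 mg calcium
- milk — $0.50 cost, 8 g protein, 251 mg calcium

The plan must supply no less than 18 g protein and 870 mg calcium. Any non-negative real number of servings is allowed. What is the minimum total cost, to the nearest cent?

A basic optimal solution has at most two foods positive. Try each food alone and each pair with both targets met exactly.
broccoli only: max(18/5, 870/67) = 12.99 servings → $8.44.
milk only: max(18/8, 870/251) = 3.466 servings → $1.73.
broccoli + milk with both targets exact would need a negative amount; discard.
The minimum over all feasible corners is $1.73.

$1.73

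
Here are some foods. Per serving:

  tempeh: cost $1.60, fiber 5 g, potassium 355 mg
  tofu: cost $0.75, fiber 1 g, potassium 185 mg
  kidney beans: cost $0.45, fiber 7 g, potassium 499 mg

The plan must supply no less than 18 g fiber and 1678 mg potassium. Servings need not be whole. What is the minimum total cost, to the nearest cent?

This is a tiny linear program; its minimum lies at a vertex of the feasible set. List the vertices and price them.
tempeh only: max(18/5, 1678/355) = 4.727 servings → $7.56.
tofu only: max(18/1, 1678/185) = 18 servings → $13.50.
kidney beans only: max(18/7, 1678/499) = 3.363 servings → $1.51.
tempeh + tofu with both tight: 2.898 servings and 3.509 servings → $7.27.
tempeh + kidney beans: intersection lies outside the first quadrant.
tofu + kidney beans with both tight: 3.472 servings and 2.075 servings → $3.54.
The minimum over all feasible corners is $1.51.

$1.51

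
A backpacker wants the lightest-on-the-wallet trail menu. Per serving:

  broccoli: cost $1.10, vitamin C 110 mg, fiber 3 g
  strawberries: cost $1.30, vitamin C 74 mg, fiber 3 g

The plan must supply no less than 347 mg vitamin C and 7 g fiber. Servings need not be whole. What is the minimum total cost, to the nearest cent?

This is a tiny linear program; its minimum lies at a vertex of the feasible set. List the vertices and price them.
broccoli only: max(347/110, 7/3) = 3.155 servings → $3.47.
strawberries only: max(347/74, 7/3) = 4.689 servings → $6.10.
broccoli + strawberries: intersection lies outside the first quadrant.
Cheapest feasible corner: $3.47.

$3.47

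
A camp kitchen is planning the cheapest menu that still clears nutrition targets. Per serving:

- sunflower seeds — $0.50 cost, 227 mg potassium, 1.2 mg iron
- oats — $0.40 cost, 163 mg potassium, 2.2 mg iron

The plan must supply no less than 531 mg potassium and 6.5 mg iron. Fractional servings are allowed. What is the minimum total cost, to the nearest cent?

$1.28

sunflower seeds only: max(531/227, 6.5/1.2) = 5.417 servings → $2.71.
oats only: max(531/163, 6.5/2.2) = 3.258 servings → $1.30.
sunflower seeds + oats with both tight: 0.3578 servings and 2.759 servings → $1.28.
So the least-cost plan costs $1.28.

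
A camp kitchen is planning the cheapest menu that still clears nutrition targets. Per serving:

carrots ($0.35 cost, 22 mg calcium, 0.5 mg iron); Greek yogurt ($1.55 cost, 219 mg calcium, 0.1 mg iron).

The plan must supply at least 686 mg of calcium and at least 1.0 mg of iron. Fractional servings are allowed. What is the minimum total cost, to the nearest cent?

$5.13

For a min-cost LP with two ≥-constraints, a basic feasible solution has at most two positive variables.
carrots only: max(686/22, 1.0/0.5) = 31.18 servings → $10.91.
Greek yogurt only: max(686/219, 1.0/0.1) = 10 servings → $15.50.
carrots + Greek yogurt with both tight: 1.402 servings and 2.992 servings → $5.13.
The minimum over all feasible corners is $5.13.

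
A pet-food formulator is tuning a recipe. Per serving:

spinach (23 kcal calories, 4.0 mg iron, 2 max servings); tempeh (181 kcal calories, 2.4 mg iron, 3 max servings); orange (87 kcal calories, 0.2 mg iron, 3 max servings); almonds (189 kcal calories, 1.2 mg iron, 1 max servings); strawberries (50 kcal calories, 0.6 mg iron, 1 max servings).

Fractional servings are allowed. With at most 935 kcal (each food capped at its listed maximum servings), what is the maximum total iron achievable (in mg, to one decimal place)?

17.2 mg

Iron per kcal: spinach 0.1739, tempeh 0.01326, strawberries 0.012, almonds 0.006349, orange 0.002299.
Take 2 servings of spinach: uses 46 kcal, +8.0 mg iron (running total 8.0 mg).
Take 3 servings of tempeh: uses 543 kcal, +7.2 mg iron (running total 15.2 mg).
Take 1 serving of strawberries: uses 50 kcal, +0.6 mg iron (running total 15.8 mg).
Take 1 serving of almonds: uses 189 kcal, +1.2 mg iron (running total 17.0 mg).
Take 1.23 servings of orange: uses 107 kcal, +0.2 mg iron (running total 17.2 mg).
Filling greedily by iron-per-kcal is optimal for one linear limit, giving 17.2 mg.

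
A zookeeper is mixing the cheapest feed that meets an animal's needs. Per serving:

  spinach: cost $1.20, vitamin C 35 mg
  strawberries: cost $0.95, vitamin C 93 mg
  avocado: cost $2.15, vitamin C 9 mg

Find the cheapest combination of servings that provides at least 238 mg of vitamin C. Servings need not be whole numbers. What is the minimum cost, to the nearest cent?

$2.43

Cost per mg of vitamin C: strawberries $0.0102, spinach $0.0343, avocado $0.2389.
With no serving limits, use only strawberries: 238 mg / 93 mg = 2.559 servings × $0.95 = $2.43.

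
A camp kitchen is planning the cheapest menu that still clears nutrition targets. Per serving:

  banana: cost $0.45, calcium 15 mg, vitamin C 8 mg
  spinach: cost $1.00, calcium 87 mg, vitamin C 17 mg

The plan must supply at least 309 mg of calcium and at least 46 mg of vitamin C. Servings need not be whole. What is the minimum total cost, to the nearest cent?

$3.55

With two linear requirements the optimum uses one or two foods; enumerate the corners.
banana only: max(309/15, 46/8) = 20.6 servings → $9.27.
spinach only: max(309/87, 46/17) = 3.552 servings → $3.55.
banana + spinach: the both-tight solution has a negative serving — not a feasible corner.
The minimum over all feasible corners is $3.55.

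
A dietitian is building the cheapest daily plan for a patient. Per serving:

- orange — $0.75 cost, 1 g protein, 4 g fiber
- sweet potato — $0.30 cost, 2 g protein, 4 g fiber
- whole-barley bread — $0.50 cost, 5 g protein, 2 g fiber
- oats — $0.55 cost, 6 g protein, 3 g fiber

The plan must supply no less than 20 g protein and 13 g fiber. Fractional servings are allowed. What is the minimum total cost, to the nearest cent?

For a min-cost LP with two ≥-constraints, a basic feasible solution has at most two positive variables.
orange only: max(20/1, 13/4) = 20 servings → $15.00.
sweet potato only: max(20/2, 13/4) = 10 servings → $3.00.
whole-barley bread only: max(20/5, 13/2) = 6.5 servings → $3.25.
oats only: max(20/6, 13/3) = 4.333 servings → $2.38.
orange + sweet potato: intersection lies outside the first quadrant.
orange + whole-barley bread with both tight: 1.389 servings and 3.722 servings → $2.90.
orange + oats with both tight: 0.8571 servings and 3.19 servings → $2.40.
sweet potato + whole-barley bread with both tight: 1.562 servings and 3.375 servings → $2.16.
sweet potato + oats with both tight: 1 serving and 3 servings → $1.95.
whole-barley bread + oats with both targets exact would need a negative amount; discard.
Cheapest feasible corner: $1.95.

$1.95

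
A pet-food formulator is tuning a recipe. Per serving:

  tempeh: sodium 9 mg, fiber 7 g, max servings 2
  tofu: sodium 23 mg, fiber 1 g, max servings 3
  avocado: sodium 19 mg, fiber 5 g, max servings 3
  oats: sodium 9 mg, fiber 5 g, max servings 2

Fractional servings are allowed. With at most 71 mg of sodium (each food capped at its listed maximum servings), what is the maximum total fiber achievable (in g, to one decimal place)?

33.2 g

Fiber per mg sodium: tempeh 0.7778, oats 0.5556, avocado 0.2632, tofu 0.04348.
Take 2 servings of tempeh: uses 18 mg sodium, +14.0 g fiber (running total 14.0 g).
Take 2 servings of oats: uses 18 mg sodium, +10.0 g fiber (running total 24.0 g).
Take 1.842 servings of avocado: uses 35 mg sodium, +9.2 g fiber (running total 33.2 g).
Filling greedily by fiber-per-mg sodium is optimal for one linear limit, giving 33.2 g.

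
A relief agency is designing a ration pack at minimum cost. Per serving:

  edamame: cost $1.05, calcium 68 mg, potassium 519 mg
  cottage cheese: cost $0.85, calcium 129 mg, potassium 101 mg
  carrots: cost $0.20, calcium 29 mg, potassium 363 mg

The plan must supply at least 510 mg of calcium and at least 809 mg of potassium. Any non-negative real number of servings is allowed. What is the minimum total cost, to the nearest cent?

For a min-cost LP with two ≥-constraints, a basic feasible solution has at most two positive variables.
edamame only: max(510/68, 809/519) = 7.5 servings → $7.88.
cottage cheese only: max(510/129, 809/101) = 8.01 servings → $6.81.
carrots only: max(510/29, 809/363) = 17.59 servings → $3.52.
edamame + cottage cheese with both tight: 0.8796 servings and 3.49 servings → $3.89.
edamame + carrots: intersection lies outside the first quadrant.
cottage cheese + carrots with both tight: 3.683 servings and 1.204 servings → $3.37.
So the least-cost plan costs $3.37.

$3.37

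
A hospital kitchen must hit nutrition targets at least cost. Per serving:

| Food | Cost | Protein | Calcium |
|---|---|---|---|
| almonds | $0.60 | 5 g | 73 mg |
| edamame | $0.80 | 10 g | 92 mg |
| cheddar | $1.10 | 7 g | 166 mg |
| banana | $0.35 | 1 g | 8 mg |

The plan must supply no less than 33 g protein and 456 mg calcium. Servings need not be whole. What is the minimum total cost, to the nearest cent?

Two binding constraints pin down two serving amounts, so the optimal mix uses at most two foods. The candidates are each food alone (scaled to the tighter of protein/calcium) and each pair with both constraints tight.
almonds only: max(33/5, 456/73) = 6.6 servings → $3.96.
edamame only: max(33/10, 456/92) = 4.957 servings → $3.97.
cheddar only: max(33/7, 456/166) = 4.714 servings → $5.19.
banana only: max(33/1, 456/8) = 57 servings → $19.95.
almonds + edamame with both tight: 5.644 servings and 0.4778 servings → $3.77.
almonds + cheddar with both targets exact would need a negative amount; discard.
almonds + banana with both tight: 5.818 servings and 3.909 servings → $4.86.
edamame + cheddar with both tight: 2.25 servings and 1.5 servings → $3.45.
edamame + banana with both targets exact would need a negative amount; discard.
cheddar + banana with both tight: 1.745 servings and 20.78 servings → $9.19.
So the least-cost plan costs $3.45.

$3.45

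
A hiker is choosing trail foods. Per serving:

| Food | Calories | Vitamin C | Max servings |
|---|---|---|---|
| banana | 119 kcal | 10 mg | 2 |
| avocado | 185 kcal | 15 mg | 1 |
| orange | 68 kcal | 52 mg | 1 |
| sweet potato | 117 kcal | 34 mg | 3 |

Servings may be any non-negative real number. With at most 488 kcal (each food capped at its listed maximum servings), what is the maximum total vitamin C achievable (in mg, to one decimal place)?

Vitamin C per kcal: orange 0.7647, sweet potato 0.2906, banana 0.08403, avocado 0.08108.
Take 1 serving of orange: uses 68 kcal, +52.0 mg vitamin C (running total 52.0 mg).
Take 3 servings of sweet potato: uses 351 kcal, +102.0 mg vitamin C (running total 154.0 mg).
Take 0.5798 servings of banana: uses 69 kcal, +5.8 mg vitamin C (running total 159.8 mg).
Filling greedily by vitamin C-per-kcal is optimal for one linear limit, giving 159.8 mg.

159.8 mg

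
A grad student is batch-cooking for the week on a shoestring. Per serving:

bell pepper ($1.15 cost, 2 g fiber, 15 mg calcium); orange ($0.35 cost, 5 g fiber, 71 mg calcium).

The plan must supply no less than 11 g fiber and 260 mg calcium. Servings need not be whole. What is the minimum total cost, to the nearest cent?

$1.28

bell pepper only: max(11/2, 260/15) = 17.33 servings → $19.93.
orange only: max(11/5, 260/71) = 3.662 servings → $1.28.
bell pepper + orange: intersection lies outside the first quadrant.
The minimum over all feasible corners is $1.28.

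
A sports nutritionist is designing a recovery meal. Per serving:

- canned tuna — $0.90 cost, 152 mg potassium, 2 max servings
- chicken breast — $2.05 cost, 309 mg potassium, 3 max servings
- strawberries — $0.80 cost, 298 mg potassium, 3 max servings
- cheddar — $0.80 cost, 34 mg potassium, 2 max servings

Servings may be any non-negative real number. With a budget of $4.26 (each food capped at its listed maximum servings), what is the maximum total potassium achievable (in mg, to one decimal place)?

1207.0 mg

Potassium per dollar: strawberries 372.5, canned tuna 168.9, chicken breast 150.7, cheddar 42.5.
Take 3 servings of strawberries: spends $2.40, +894.0 mg potassium (running total 894.0 mg).
Take 2 servings of canned tuna: spends $1.80, +304.0 mg potassium (running total 1198.0 mg).
Take 0.02927 servings of chicken breast: spends $0.06, +9.0 mg potassium (running total 1207.0 mg).
Greedy by best ratio exhausts the cost allowance optimally: 1207.0 mg.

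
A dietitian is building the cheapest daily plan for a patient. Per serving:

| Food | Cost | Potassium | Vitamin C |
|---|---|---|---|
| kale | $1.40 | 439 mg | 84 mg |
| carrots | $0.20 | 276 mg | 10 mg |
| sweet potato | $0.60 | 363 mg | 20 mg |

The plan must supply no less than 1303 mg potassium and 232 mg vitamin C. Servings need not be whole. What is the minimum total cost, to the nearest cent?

$3.88

Minimising a linear cost over {potassium ≥ 1303, vitamin C ≥ 232, servings ≥ 0} — the optimum is at a vertex, using one or two foods.
kale only: max(1303/439, 232/84) = 2.968 servings → $4.16.
carrots only: max(1303/276, 232/10) = 23.2 servings → $4.64.
sweet potato only: max(1303/363, 232/20) = 11.6 servings → $6.96.
kale + carrots with both tight: 2.714 servings and 0.4046 servings → $3.88.
kale + sweet potato with both tight: 2.679 servings and 0.3502 servings → $3.96.
carrots + sweet potato: the both-tight solution has a negative serving — not a feasible corner.
So the least-cost plan costs $3.88.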